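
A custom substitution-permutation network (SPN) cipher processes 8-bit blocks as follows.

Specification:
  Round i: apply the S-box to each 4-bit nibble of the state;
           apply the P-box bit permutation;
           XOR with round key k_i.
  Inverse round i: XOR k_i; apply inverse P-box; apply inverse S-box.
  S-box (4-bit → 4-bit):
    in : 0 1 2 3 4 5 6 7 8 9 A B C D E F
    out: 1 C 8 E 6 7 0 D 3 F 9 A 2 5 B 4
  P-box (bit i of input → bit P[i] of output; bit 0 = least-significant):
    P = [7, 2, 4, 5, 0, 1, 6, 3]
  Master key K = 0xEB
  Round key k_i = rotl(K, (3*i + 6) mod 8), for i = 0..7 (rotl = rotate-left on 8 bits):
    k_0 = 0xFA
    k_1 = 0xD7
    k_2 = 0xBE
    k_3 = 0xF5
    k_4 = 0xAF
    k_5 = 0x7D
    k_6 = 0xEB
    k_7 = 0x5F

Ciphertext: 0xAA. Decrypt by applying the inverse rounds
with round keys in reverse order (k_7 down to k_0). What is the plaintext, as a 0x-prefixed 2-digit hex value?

s_0 = ciphertext = 0xAA
s_1 = InvRound(s_0, k_7) = 0xD9
s_2 = InvRound(s_1, k_6) = 0xC1
s_3 = InvRound(s_2, k_5) = 0x29
s_4 = InvRound(s_3, k_4) = 0xC8
s_5 = InvRound(s_4, k_3) = 0xA3
s_6 = InvRound(s_5, k_2) = 0xA4
s_7 = InvRound(s_6, k_1) = 0x51
s_8 = InvRound(s_7, k_0) = 0xEA

0xEA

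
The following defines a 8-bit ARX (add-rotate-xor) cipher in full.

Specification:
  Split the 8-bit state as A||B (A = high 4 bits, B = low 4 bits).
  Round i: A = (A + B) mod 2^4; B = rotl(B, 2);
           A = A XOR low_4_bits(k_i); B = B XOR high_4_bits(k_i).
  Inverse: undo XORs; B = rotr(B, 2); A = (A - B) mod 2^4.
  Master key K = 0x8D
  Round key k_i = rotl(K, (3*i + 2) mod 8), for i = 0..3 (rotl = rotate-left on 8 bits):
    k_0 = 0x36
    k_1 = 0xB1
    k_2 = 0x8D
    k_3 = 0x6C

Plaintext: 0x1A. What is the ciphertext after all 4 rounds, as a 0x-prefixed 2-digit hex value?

0x49

s_0 = plaintext = 0x1A
s_1 = Round(s_0, k_0) = 0xD9
s_2 = Round(s_1, k_1) = 0x7D
s_3 = Round(s_2, k_2) = 0x9F
s_4 = Round(s_3, k_3) = 0x49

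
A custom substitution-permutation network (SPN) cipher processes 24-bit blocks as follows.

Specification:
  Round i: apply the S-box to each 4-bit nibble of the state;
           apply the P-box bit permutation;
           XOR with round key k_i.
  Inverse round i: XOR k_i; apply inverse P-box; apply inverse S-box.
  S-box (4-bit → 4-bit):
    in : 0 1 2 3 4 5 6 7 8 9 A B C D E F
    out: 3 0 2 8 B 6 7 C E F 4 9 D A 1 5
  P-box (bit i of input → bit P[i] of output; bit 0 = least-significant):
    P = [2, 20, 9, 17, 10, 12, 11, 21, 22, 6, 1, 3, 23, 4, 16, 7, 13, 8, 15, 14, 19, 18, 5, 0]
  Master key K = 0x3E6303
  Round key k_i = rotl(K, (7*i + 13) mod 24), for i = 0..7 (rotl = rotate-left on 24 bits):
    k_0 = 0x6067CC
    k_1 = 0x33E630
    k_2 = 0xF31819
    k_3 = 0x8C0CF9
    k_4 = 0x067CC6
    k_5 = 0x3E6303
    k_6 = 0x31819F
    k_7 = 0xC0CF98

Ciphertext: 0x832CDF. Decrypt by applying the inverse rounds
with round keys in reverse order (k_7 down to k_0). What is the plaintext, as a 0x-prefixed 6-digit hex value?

s_0 = ciphertext = 0x832CDF
s_1 = InvRound(s_0, k_7) = 0x39A61C
s_2 = InvRound(s_1, k_6) = 0xB03AEA
s_3 = InvRound(s_2, k_5) = 0x9DBD53
s_4 = InvRound(s_3, k_4) = 0xB89114
s_5 = InvRound(s_4, k_3) = 0x853D90
s_6 = InvRound(s_5, k_2) = 0xD03BBD
s_7 = InvRound(s_6, k_1) = 0x38CB9B
s_8 = InvRound(s_7, k_0) = 0xBF26F0

0xBF26F0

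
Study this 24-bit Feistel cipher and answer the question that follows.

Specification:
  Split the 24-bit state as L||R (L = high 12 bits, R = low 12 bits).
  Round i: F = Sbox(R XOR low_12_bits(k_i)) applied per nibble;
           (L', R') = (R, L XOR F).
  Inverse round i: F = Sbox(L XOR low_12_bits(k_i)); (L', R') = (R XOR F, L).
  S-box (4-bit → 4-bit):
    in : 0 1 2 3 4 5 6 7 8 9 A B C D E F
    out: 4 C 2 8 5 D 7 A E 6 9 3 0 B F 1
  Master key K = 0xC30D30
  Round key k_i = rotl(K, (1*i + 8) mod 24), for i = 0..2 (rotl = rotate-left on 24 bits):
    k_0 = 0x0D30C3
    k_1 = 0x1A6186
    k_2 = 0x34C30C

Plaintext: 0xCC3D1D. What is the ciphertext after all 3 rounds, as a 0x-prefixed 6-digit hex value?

0xA04132

s_0 = plaintext = 0xCC3D1D
s_1 = Round(s_0, k_0) = 0xD1D77C
s_2 = Round(s_1, k_1) = 0x77CA04
s_3 = Round(s_2, k_2) = 0xA04132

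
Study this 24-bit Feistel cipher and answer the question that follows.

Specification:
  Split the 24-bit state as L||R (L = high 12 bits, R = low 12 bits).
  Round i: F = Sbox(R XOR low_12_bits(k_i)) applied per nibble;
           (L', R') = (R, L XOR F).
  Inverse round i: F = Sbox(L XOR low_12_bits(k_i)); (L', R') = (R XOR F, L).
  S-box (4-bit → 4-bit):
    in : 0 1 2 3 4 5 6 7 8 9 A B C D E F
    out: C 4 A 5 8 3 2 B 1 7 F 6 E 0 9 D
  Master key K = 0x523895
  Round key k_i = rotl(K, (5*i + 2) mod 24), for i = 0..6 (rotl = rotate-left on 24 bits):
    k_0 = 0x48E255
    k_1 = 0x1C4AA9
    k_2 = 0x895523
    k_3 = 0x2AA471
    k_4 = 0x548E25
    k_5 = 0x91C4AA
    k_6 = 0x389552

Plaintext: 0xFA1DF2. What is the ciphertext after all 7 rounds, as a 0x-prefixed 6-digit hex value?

s_0 = plaintext = 0xFA1DF2
s_1 = Round(s_0, k_0) = 0xDF225A
s_2 = Round(s_1, k_1) = 0x25AC27
s_3 = Round(s_2, k_2) = 0xC27592
s_4 = Round(s_3, k_3) = 0x5928B2
s_5 = Round(s_4, k_4) = 0x8B27E9
s_6 = Round(s_5, k_5) = 0x7E9D37
s_7 = Round(s_6, k_6) = 0xD376CA

0xD376CA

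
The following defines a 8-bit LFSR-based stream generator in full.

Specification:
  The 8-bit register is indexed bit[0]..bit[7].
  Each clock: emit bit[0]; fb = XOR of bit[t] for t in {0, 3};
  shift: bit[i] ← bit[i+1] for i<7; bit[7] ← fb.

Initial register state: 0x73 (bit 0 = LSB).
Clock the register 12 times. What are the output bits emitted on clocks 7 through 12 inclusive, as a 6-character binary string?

101011

reg_0 = 0x73
clock 1: out=1, reg = 0xB9
clock 2: out=1, reg = 0x5C
clock 3: out=0, reg = 0xAE
clock 4: out=0, reg = 0xD7
clock 5: out=1, reg = 0xEB
clock 6: out=1, reg = 0x75
clock 7: out=1, reg = 0xBA
clock 8: out=0, reg = 0xDD
clock 9: out=1, reg = 0x6E
clock 10: out=0, reg = 0xB7
clock 11: out=1, reg = 0xDB
clock 12: out=1, reg = 0x6D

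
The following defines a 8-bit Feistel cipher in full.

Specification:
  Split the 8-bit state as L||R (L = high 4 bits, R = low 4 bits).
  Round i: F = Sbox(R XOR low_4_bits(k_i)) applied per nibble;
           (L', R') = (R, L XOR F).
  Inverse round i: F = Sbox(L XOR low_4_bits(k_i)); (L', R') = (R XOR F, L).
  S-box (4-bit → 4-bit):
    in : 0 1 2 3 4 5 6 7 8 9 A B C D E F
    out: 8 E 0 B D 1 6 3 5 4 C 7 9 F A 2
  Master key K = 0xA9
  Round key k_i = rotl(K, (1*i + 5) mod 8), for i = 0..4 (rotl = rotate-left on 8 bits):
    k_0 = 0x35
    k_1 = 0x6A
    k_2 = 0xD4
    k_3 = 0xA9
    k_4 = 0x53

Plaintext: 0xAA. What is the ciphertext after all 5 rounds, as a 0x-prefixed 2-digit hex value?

0xD8

s_0 = plaintext = 0xAA
s_1 = Round(s_0, k_0) = 0xA8
s_2 = Round(s_1, k_1) = 0x8A
s_3 = Round(s_2, k_2) = 0xA2
s_4 = Round(s_3, k_3) = 0x2D
s_5 = Round(s_4, k_4) = 0xD8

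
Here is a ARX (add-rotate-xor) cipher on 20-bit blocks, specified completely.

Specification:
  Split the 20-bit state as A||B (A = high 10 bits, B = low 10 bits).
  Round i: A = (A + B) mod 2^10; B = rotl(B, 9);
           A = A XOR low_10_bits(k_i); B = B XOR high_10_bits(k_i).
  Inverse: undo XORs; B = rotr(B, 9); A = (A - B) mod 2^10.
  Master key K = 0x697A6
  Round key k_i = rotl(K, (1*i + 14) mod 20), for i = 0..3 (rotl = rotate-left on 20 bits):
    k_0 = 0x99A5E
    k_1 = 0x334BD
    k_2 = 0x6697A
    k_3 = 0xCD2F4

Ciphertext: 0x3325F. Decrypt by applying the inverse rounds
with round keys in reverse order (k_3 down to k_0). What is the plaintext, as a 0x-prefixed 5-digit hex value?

s_0 = ciphertext = 0x3325F
s_1 = InvRound(s_0, k_3) = 0xD8AD6
s_2 = InvRound(s_1, k_2) = 0xDFE99
s_3 = InvRound(s_2, k_1) = 0xC64A9
s_4 = InvRound(s_3, k_0) = 0xEA19F

0xEA19F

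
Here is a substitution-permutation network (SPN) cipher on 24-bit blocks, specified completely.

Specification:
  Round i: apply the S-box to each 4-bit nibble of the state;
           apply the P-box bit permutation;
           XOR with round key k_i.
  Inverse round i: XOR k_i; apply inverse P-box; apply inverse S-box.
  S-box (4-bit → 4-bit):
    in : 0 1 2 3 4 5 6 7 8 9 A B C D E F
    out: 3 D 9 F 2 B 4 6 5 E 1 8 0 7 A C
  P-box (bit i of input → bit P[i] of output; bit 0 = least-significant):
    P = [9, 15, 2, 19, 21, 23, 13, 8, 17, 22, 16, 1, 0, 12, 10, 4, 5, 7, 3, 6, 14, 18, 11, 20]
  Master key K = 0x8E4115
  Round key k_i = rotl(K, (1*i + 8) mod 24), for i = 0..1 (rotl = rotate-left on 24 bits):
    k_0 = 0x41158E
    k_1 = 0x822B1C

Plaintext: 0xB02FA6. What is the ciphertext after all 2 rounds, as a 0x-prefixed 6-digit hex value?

s_0 = plaintext = 0xB02FA6
s_1 = Round(s_0, k_0) = 0x701539
s_2 = Round(s_1, k_1) = 0x6C86AB

0x6C86AB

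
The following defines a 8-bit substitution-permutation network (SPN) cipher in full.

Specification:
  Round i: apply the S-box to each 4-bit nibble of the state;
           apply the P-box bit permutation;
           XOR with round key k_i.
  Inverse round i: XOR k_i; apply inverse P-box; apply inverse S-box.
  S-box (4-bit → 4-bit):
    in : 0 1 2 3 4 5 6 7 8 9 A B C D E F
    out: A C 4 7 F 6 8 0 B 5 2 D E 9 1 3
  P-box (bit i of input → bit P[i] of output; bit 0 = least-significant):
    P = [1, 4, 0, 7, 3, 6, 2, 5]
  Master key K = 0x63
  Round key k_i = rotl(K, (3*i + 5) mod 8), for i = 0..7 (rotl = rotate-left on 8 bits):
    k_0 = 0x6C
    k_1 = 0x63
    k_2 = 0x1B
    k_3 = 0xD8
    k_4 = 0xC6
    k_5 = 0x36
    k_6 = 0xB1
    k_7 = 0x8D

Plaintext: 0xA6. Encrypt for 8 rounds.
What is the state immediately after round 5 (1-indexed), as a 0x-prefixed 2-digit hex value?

0x71

s_0 = plaintext = 0xA6
s_1 = Round(s_0, k_0) = 0xAC
s_2 = Round(s_1, k_1) = 0xB2
s_3 = Round(s_2, k_2) = 0x36
s_4 = Round(s_3, k_3) = 0x14
s_5 = Round(s_4, k_4) = 0x71
s_6 = Round(s_5, k_5) = 0xB7
s_7 = Round(s_6, k_6) = 0x9D
s_8 = Round(s_7, k_7) = 0x03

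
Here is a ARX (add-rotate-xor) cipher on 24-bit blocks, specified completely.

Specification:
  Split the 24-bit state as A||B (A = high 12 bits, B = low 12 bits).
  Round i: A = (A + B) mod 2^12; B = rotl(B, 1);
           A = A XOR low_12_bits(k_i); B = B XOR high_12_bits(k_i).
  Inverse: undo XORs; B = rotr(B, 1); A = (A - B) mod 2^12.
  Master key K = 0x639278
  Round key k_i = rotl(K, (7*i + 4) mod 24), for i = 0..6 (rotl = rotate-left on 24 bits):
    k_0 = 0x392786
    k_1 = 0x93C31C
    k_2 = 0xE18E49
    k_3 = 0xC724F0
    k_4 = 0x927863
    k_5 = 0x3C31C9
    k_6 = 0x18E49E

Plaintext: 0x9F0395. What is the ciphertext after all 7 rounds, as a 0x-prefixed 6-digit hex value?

s_0 = plaintext = 0x9F0395
s_1 = Round(s_0, k_0) = 0xA034B8
s_2 = Round(s_1, k_1) = 0xDA704C
s_3 = Round(s_2, k_2) = 0x3BAE80
s_4 = Round(s_3, k_3) = 0x6CA173
s_5 = Round(s_4, k_4) = 0x05EBC1
s_6 = Round(s_5, k_5) = 0xDD6440
s_7 = Round(s_6, k_6) = 0x68890E

0x68890E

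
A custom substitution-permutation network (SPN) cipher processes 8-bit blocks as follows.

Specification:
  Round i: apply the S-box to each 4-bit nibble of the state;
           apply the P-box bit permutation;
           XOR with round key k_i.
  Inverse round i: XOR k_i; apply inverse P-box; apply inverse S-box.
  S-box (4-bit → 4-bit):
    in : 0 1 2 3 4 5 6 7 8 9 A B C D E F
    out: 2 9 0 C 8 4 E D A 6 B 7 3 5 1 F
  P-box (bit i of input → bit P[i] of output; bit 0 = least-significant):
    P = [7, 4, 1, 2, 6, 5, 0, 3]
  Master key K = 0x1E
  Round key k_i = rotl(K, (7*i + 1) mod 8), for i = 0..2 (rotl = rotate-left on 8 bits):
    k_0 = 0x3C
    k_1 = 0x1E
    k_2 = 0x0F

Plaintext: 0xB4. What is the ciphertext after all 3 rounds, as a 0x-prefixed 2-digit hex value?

0xAD

s_0 = plaintext = 0xB4
s_1 = Round(s_0, k_0) = 0x59
s_2 = Round(s_1, k_1) = 0x0D
s_3 = Round(s_2, k_2) = 0xAD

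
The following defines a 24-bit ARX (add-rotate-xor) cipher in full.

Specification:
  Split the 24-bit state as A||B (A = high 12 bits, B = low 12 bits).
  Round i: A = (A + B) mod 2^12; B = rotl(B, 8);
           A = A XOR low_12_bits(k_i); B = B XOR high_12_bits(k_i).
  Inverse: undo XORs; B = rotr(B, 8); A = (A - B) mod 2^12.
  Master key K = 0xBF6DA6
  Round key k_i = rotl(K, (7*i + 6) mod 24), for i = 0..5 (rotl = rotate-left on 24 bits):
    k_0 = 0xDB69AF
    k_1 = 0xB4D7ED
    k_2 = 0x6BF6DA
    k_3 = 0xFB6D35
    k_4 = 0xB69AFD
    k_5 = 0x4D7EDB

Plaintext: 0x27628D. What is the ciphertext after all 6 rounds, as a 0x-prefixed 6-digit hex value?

s_0 = plaintext = 0x27628D
s_1 = Round(s_0, k_0) = 0xCAC09E
s_2 = Round(s_1, k_1) = 0xAA7544
s_3 = Round(s_2, k_2) = 0x9312EB
s_4 = Round(s_3, k_3) = 0x129498
s_5 = Round(s_4, k_4) = 0xF3C320
s_6 = Round(s_5, k_5) = 0xC874E5

0xC874E5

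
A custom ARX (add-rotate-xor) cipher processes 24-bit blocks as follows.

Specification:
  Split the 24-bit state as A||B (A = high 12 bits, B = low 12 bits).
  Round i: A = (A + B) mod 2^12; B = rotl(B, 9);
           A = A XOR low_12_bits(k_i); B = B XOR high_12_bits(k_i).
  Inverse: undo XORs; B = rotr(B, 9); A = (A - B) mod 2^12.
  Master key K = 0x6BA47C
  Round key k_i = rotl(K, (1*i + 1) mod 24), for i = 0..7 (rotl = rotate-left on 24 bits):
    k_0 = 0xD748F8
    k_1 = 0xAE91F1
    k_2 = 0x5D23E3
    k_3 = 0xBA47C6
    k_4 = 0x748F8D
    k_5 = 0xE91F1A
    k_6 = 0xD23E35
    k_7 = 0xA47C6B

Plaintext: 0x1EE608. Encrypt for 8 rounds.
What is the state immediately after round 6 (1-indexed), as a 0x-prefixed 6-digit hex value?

0x74289B

s_0 = plaintext = 0x1EE608
s_1 = Round(s_0, k_0) = 0xF0EDB5
s_2 = Round(s_1, k_1) = 0xD3215F
s_3 = Round(s_2, k_2) = 0xD72BF9
s_4 = Round(s_3, k_3) = 0xEAD8DB
s_5 = Round(s_4, k_4) = 0x805053
s_6 = Round(s_5, k_5) = 0x74289B
s_7 = Round(s_6, k_6) = 0x1E8A30
s_8 = Round(s_7, k_7) = 0x073B01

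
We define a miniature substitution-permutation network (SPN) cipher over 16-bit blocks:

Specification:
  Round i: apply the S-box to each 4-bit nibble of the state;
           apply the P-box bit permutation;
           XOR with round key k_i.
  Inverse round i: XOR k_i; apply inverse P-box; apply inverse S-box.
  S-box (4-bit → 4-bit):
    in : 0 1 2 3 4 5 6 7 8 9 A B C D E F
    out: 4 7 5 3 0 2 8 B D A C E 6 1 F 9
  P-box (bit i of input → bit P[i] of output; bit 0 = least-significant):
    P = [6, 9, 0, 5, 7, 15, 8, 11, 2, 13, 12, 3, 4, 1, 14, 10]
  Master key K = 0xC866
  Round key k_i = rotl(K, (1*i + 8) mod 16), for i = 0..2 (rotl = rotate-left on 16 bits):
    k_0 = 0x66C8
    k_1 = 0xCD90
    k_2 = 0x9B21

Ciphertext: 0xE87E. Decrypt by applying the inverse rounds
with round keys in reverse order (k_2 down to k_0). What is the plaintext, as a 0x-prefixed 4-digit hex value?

s_0 = ciphertext = 0xE87E
s_1 = InvRound(s_0, k_2) = 0x1E01
s_2 = InvRound(s_1, k_1) = 0x201C
s_3 = InvRound(s_2, k_0) = 0x8DD3

0x8DD3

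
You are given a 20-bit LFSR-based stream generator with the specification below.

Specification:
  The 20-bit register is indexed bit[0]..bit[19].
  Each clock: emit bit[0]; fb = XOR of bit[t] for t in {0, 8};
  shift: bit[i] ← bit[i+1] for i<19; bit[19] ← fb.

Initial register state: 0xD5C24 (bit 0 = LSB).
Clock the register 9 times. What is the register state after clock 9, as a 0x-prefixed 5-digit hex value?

reg_0 = 0xD5C24
clock 1: out=0, reg = 0x6AE12
clock 2: out=0, reg = 0x35709
clock 3: out=1, reg = 0x1AB84
clock 4: out=0, reg = 0x8D5C2
clock 5: out=0, reg = 0xC6AE1
clock 6: out=1, reg = 0xE3570
clock 7: out=0, reg = 0xF1AB8
clock 8: out=0, reg = 0x78D5C
clock 9: out=0, reg = 0xBC6AE

0xBC6AE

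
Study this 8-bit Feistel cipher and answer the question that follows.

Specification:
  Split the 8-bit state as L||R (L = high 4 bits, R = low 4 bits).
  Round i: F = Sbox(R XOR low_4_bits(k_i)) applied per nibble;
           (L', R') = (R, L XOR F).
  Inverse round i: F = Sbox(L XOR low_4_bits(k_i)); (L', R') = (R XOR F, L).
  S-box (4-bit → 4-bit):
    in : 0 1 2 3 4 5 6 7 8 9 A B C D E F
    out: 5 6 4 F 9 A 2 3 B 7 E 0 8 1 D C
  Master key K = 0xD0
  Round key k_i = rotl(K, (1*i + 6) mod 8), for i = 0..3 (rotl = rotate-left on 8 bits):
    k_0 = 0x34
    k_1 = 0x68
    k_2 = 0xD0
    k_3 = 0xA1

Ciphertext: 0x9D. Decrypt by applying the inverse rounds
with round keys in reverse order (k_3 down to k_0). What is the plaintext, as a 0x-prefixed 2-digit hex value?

0xA9

s_0 = ciphertext = 0x9D
s_1 = InvRound(s_0, k_3) = 0x69
s_2 = InvRound(s_1, k_2) = 0xB6
s_3 = InvRound(s_2, k_1) = 0x9B
s_4 = InvRound(s_3, k_0) = 0xA9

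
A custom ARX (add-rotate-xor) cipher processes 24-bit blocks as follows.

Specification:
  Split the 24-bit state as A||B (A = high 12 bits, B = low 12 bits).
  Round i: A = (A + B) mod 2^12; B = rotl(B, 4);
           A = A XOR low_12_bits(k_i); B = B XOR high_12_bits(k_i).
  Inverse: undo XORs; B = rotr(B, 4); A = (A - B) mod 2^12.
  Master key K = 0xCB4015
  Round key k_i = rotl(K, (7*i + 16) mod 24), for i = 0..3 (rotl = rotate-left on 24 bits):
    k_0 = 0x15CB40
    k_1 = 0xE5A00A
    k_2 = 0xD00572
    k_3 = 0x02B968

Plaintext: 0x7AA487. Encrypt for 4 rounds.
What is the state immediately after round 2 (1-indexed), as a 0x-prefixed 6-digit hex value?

0x093CD3

s_0 = plaintext = 0x7AA487
s_1 = Round(s_0, k_0) = 0x771928
s_2 = Round(s_1, k_1) = 0x093CD3
s_3 = Round(s_2, k_2) = 0x81403C
s_4 = Round(s_3, k_3) = 0x1383EB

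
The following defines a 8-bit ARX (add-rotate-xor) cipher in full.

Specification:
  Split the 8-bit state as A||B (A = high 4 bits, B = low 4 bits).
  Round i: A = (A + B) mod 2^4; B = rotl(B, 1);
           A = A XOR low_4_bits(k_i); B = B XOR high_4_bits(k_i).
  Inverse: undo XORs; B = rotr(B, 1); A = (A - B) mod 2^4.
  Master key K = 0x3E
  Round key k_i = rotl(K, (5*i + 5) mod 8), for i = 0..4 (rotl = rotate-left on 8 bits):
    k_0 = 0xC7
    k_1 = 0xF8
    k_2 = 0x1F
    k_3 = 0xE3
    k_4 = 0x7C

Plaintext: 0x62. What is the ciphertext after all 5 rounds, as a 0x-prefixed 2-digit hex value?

0x89

s_0 = plaintext = 0x62
s_1 = Round(s_0, k_0) = 0xF8
s_2 = Round(s_1, k_1) = 0xFE
s_3 = Round(s_2, k_2) = 0x2C
s_4 = Round(s_3, k_3) = 0xD7
s_5 = Round(s_4, k_4) = 0x89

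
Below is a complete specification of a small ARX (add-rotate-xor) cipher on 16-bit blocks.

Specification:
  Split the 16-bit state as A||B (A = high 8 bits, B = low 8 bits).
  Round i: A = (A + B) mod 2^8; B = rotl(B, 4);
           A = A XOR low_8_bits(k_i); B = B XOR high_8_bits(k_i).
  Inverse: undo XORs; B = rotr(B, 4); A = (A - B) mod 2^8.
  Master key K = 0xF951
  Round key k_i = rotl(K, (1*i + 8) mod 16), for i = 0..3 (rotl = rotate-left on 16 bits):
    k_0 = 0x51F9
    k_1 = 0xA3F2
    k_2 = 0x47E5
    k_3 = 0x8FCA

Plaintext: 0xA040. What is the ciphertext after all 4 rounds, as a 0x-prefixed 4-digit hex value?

s_0 = plaintext = 0xA040
s_1 = Round(s_0, k_0) = 0x1955
s_2 = Round(s_1, k_1) = 0x9CF6
s_3 = Round(s_2, k_2) = 0x7728
s_4 = Round(s_3, k_3) = 0x550D

0x550D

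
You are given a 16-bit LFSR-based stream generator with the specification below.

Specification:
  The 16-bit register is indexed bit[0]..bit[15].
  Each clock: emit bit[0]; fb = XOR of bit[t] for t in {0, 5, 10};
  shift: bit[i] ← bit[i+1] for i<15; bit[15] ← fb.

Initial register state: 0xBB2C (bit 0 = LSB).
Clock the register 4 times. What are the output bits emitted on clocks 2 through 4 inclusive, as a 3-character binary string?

reg_0 = 0xBB2C
clock 1: out=0, reg = 0xDD96
clock 2: out=0, reg = 0xEECB
clock 3: out=1, reg = 0x7765
clock 4: out=1, reg = 0xBBB2

011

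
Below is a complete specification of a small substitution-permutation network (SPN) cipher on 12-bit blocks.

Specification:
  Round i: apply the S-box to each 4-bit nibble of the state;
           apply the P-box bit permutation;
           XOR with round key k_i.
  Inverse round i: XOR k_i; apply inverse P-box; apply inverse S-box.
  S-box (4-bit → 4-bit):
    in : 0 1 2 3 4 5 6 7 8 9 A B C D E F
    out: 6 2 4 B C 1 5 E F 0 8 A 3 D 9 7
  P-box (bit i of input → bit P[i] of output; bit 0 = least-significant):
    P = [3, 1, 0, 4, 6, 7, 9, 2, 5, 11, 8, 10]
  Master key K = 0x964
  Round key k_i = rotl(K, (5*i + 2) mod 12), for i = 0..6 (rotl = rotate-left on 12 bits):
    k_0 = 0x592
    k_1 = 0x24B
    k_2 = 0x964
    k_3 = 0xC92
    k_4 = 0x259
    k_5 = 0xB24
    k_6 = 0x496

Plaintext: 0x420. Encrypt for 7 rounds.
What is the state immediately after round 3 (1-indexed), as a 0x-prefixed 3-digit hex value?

s_0 = plaintext = 0x420
s_1 = Round(s_0, k_0) = 0x291
s_2 = Round(s_1, k_1) = 0x349
s_3 = Round(s_2, k_2) = 0x740
s_4 = Round(s_3, k_3) = 0x395
s_5 = Round(s_4, k_4) = 0xE71
s_6 = Round(s_5, k_5) = 0xD82
s_7 = Round(s_6, k_6) = 0x373

0x740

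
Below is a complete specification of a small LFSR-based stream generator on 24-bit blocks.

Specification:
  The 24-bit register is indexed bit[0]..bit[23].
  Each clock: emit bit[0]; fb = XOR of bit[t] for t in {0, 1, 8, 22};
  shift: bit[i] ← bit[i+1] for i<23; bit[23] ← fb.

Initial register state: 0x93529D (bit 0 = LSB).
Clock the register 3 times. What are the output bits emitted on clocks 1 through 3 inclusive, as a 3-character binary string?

reg_0 = 0x93529D
clock 1: out=1, reg = 0xC9A94E
clock 2: out=0, reg = 0xE4D4A7
clock 3: out=1, reg = 0xF26A53

101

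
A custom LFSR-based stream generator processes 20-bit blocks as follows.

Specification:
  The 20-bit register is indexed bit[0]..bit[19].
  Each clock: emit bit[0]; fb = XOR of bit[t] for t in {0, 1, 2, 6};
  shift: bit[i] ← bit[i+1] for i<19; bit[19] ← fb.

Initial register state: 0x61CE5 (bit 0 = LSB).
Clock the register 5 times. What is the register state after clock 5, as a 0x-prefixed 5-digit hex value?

0xEB0E7

reg_0 = 0x61CE5
clock 1: out=1, reg = 0xB0E72
clock 2: out=0, reg = 0x58739
clock 3: out=1, reg = 0xAC39C
clock 4: out=0, reg = 0xD61CE
clock 5: out=0, reg = 0xEB0E7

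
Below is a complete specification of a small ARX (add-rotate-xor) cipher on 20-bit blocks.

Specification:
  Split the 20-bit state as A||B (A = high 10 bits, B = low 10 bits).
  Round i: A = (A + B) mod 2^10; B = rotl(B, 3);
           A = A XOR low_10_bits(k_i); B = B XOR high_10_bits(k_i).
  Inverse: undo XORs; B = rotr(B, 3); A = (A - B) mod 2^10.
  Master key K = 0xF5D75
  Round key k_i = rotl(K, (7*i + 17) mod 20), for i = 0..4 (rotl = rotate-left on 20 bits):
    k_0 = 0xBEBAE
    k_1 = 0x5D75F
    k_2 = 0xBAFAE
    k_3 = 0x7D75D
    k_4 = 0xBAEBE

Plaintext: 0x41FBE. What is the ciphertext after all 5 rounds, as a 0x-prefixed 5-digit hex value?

0x41D23

s_0 = plaintext = 0x41FBE
s_1 = Round(s_0, k_0) = 0xDAF0D
s_2 = Round(s_1, k_1) = 0x49D1B
s_3 = Round(s_2, k_2) = 0x7B231
s_4 = Round(s_3, k_3) = 0xD0079
s_5 = Round(s_4, k_4) = 0x41D23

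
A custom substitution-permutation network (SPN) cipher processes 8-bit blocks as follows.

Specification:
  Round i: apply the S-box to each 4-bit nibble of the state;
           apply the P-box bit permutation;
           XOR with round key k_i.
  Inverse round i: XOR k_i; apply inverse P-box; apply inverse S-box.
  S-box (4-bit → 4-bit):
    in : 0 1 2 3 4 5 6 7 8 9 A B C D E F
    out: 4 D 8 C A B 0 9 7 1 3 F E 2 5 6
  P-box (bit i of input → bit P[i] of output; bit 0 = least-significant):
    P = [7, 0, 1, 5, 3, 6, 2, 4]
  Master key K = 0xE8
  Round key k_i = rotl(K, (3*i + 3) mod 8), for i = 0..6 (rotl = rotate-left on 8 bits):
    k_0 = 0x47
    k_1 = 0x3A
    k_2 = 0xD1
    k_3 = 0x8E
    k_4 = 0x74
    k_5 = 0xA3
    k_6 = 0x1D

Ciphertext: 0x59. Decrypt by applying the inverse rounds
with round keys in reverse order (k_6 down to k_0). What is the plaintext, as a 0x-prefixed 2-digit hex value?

s_0 = ciphertext = 0x59
s_1 = InvRound(s_0, k_6) = 0xF6
s_2 = InvRound(s_1, k_5) = 0xCD
s_3 = InvRound(s_2, k_4) = 0x75
s_4 = InvRound(s_3, k_3) = 0x5B
s_5 = InvRound(s_4, k_2) = 0x9E
s_6 = InvRound(s_5, k_1) = 0x07
s_7 = InvRound(s_6, k_0) = 0xD6

0xD6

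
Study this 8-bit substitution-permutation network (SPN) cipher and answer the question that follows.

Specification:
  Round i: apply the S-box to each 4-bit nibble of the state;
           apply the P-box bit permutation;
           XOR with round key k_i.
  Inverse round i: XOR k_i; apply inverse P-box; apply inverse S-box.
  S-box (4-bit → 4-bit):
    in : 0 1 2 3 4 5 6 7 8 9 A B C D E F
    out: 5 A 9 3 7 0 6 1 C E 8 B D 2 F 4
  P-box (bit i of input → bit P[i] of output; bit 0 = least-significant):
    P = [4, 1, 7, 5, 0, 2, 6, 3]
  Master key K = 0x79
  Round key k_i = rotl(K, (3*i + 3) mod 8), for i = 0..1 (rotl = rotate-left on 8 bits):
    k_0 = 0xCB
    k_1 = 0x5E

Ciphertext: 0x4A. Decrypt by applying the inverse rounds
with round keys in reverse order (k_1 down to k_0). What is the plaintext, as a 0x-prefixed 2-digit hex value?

s_0 = ciphertext = 0x4A
s_1 = InvRound(s_0, k_1) = 0xD7
s_2 = InvRound(s_1, k_0) = 0x17

0x17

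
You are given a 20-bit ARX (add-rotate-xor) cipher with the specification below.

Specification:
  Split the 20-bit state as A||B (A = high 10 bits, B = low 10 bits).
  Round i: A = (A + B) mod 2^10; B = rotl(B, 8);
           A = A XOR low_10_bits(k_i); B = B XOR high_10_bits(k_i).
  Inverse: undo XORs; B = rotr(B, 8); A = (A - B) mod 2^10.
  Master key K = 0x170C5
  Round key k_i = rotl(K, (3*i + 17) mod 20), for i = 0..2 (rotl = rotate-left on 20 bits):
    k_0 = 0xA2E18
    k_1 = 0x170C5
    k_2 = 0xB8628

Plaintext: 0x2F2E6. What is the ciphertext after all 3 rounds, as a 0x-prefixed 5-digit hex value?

0x54675

s_0 = plaintext = 0x2F2E6
s_1 = Round(s_0, k_0) = 0x6E832
s_2 = Round(s_1, k_1) = 0x4A650
s_3 = Round(s_2, k_2) = 0x54675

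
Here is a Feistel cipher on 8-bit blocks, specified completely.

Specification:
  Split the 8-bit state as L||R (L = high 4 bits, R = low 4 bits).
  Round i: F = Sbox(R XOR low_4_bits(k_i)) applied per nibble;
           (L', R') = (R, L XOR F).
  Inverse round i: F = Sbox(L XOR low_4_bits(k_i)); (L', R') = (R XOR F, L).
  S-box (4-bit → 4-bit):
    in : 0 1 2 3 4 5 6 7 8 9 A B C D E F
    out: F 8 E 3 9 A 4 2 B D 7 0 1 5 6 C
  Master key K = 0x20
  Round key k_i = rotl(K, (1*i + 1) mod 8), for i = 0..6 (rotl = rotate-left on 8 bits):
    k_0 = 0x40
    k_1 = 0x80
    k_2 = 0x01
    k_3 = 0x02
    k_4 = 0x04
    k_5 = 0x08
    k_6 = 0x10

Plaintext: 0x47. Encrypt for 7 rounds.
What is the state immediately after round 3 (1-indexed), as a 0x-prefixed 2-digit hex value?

0x38

s_0 = plaintext = 0x47
s_1 = Round(s_0, k_0) = 0x76
s_2 = Round(s_1, k_1) = 0x63
s_3 = Round(s_2, k_2) = 0x38
s_4 = Round(s_3, k_3) = 0x84
s_5 = Round(s_4, k_4) = 0x47
s_6 = Round(s_5, k_5) = 0x78
s_7 = Round(s_6, k_6) = 0x8C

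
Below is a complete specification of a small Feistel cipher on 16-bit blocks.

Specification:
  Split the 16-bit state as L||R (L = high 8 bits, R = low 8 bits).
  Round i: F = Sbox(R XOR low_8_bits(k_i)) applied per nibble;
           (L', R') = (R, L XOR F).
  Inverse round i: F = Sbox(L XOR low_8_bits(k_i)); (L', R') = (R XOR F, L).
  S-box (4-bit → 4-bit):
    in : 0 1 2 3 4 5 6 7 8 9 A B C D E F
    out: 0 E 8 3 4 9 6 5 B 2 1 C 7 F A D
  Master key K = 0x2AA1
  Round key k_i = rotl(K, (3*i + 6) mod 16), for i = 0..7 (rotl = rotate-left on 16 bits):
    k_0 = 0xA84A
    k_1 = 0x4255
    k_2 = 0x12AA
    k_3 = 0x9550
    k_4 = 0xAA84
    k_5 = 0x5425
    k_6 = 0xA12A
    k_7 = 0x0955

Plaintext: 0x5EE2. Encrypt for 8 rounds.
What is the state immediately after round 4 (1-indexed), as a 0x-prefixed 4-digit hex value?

0x5E08

s_0 = plaintext = 0x5EE2
s_1 = Round(s_0, k_0) = 0xE245
s_2 = Round(s_1, k_1) = 0x4502
s_3 = Round(s_2, k_2) = 0x025E
s_4 = Round(s_3, k_3) = 0x5E08
s_5 = Round(s_4, k_4) = 0x08E9
s_6 = Round(s_5, k_5) = 0xE97F
s_7 = Round(s_6, k_6) = 0x7F70
s_8 = Round(s_7, k_7) = 0x70F6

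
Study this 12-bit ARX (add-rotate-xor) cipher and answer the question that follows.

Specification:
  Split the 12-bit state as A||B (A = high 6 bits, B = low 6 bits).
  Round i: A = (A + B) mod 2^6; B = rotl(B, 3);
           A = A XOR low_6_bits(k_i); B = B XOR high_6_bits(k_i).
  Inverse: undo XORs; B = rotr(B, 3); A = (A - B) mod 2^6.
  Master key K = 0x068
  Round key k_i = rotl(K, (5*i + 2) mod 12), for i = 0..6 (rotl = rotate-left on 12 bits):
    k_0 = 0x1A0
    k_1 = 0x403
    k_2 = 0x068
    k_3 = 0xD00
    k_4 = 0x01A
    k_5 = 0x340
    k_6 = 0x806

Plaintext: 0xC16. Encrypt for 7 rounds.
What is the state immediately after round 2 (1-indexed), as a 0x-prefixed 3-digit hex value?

s_0 = plaintext = 0xC16
s_1 = Round(s_0, k_0) = 0x9B4
s_2 = Round(s_1, k_1) = 0x676
s_3 = Round(s_2, k_2) = 0x9F7
s_4 = Round(s_3, k_3) = 0x78A
s_5 = Round(s_4, k_4) = 0xC91
s_6 = Round(s_5, k_5) = 0x0C7
s_7 = Round(s_6, k_6) = 0x318

0x676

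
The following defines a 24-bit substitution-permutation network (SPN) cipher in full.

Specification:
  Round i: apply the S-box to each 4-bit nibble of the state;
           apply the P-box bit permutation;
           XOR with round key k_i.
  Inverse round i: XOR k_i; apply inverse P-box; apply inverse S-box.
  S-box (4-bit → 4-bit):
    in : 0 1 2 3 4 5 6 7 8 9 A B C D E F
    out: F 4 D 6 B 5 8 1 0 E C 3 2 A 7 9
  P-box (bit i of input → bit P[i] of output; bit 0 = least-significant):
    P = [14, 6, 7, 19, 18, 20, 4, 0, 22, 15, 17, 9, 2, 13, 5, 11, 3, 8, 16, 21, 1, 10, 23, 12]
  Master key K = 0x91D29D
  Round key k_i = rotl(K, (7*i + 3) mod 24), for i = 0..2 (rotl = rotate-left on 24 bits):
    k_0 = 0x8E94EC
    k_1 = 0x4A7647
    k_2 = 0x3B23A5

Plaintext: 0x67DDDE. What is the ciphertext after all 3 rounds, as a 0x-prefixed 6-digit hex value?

0x4BEA44

s_0 = plaintext = 0x67DDDE
s_1 = Round(s_0, k_0) = 0x9E6E25
s_2 = Round(s_1, k_1) = 0x8DABDE
s_3 = Round(s_2, k_2) = 0x4BEA44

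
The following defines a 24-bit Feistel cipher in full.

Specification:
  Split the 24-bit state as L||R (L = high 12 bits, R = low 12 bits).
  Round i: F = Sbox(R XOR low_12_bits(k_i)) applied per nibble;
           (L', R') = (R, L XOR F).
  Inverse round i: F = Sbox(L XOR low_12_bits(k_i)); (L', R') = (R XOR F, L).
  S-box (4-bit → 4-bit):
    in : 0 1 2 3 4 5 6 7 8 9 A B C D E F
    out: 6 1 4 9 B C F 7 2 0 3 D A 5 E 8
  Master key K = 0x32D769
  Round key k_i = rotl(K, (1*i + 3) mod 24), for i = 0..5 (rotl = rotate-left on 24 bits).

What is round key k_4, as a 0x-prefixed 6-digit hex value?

0x6BB499

K = 0x32D769
k_0 = rotl(K, (1*0+3) mod 24) = rotl(K, 3) = 0x96BB49
k_1 = rotl(K, (1*1+3) mod 24) = rotl(K, 4) = 0x2D7693
k_2 = rotl(K, (1*2+3) mod 24) = rotl(K, 5) = 0x5AED26
k_3 = rotl(K, (1*3+3) mod 24) = rotl(K, 6) = 0xB5DA4C
k_4 = rotl(K, (1*4+3) mod 24) = rotl(K, 7) = 0x6BB499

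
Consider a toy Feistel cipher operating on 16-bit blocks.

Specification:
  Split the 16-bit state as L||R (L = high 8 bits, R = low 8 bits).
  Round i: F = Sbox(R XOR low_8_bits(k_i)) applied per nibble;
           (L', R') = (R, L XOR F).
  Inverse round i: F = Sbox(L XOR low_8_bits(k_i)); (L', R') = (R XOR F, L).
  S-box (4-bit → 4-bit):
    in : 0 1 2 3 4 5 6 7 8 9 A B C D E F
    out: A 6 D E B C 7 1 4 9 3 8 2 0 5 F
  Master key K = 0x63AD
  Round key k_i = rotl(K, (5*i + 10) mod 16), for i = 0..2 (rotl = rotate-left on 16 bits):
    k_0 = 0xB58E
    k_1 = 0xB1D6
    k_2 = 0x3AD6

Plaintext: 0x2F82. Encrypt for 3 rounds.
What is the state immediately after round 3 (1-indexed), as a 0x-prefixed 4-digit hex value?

0x4A1F

s_0 = plaintext = 0x2F82
s_1 = Round(s_0, k_0) = 0x828D
s_2 = Round(s_1, k_1) = 0x8D4A
s_3 = Round(s_2, k_2) = 0x4A1F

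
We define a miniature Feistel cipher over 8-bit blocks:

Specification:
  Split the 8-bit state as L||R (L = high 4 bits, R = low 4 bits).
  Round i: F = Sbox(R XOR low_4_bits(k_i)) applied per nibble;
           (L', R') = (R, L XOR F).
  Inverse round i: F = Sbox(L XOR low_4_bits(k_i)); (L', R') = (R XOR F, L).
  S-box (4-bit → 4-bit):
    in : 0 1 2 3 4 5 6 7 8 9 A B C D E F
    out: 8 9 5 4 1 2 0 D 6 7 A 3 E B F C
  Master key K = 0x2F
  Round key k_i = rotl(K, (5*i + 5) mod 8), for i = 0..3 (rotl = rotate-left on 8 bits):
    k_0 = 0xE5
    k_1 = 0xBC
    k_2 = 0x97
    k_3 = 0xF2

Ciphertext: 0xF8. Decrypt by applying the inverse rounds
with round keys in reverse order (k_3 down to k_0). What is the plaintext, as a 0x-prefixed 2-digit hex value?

s_0 = ciphertext = 0xF8
s_1 = InvRound(s_0, k_3) = 0x3F
s_2 = InvRound(s_1, k_2) = 0xE3
s_3 = InvRound(s_2, k_1) = 0x6E
s_4 = InvRound(s_3, k_0) = 0xA6

0xA6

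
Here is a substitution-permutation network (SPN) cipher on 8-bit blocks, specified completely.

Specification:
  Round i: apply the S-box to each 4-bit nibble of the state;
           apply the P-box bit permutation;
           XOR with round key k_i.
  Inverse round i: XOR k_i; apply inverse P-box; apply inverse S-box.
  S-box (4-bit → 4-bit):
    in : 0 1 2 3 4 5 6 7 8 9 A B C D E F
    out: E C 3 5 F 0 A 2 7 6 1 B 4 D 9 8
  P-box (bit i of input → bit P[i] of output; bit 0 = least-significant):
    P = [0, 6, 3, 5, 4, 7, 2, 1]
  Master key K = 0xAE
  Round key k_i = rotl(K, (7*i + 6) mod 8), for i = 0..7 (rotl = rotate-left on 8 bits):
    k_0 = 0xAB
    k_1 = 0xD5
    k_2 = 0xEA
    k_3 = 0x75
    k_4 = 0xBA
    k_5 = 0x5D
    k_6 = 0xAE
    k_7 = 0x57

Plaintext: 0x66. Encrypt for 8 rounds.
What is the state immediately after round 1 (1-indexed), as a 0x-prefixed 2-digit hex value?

s_0 = plaintext = 0x66
s_1 = Round(s_0, k_0) = 0x49
s_2 = Round(s_1, k_1) = 0x0B
s_3 = Round(s_2, k_2) = 0x0D
s_4 = Round(s_3, k_3) = 0xDA
s_5 = Round(s_4, k_4) = 0xAD
s_6 = Round(s_5, k_5) = 0x64
s_7 = Round(s_6, k_6) = 0x45
s_8 = Round(s_7, k_7) = 0xC1

0x49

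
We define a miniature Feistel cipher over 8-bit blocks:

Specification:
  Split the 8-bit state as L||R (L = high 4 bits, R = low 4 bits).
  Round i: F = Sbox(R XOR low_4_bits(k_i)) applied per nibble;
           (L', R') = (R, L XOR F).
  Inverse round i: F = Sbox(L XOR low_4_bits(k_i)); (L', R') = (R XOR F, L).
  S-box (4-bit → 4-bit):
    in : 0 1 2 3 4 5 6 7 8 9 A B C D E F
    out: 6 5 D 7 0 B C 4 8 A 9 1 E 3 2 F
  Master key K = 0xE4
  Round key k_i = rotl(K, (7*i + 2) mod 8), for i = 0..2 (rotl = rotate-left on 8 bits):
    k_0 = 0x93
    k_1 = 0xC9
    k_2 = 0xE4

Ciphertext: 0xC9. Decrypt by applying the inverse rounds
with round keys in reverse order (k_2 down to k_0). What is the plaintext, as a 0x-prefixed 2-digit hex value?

s_0 = ciphertext = 0xC9
s_1 = InvRound(s_0, k_2) = 0x1C
s_2 = InvRound(s_1, k_1) = 0x41
s_3 = InvRound(s_2, k_0) = 0x54

0x54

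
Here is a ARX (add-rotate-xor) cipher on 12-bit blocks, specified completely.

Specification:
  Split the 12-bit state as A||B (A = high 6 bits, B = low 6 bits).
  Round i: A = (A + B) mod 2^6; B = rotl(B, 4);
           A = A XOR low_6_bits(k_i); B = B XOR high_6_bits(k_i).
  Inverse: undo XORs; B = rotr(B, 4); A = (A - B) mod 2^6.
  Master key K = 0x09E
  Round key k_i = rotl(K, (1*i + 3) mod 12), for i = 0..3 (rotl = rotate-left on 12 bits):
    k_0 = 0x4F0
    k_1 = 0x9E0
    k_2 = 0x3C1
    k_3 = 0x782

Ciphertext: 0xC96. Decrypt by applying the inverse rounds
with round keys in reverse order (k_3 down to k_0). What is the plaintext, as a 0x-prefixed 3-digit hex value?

0x8DB

s_0 = ciphertext = 0xC96
s_1 = InvRound(s_0, k_3) = 0x420
s_2 = InvRound(s_1, k_2) = 0x4FE
s_3 = InvRound(s_2, k_1) = 0x3A5
s_4 = InvRound(s_3, k_0) = 0x8DB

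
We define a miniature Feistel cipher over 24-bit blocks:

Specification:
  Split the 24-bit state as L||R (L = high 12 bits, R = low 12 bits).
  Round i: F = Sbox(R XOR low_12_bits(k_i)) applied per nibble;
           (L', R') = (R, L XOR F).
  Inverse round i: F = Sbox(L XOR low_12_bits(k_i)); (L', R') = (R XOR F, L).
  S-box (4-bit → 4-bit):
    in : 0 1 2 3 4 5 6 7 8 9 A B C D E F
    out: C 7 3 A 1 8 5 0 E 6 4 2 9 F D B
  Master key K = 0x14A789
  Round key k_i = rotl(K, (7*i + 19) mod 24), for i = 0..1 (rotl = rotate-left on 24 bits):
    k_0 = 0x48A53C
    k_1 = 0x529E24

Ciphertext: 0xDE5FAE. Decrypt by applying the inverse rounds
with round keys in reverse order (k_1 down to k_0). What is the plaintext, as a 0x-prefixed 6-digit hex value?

s_0 = ciphertext = 0xDE5FAE
s_1 = InvRound(s_0, k_1) = 0x539DE5
s_2 = InvRound(s_1, k_0) = 0x12D539

0x12D539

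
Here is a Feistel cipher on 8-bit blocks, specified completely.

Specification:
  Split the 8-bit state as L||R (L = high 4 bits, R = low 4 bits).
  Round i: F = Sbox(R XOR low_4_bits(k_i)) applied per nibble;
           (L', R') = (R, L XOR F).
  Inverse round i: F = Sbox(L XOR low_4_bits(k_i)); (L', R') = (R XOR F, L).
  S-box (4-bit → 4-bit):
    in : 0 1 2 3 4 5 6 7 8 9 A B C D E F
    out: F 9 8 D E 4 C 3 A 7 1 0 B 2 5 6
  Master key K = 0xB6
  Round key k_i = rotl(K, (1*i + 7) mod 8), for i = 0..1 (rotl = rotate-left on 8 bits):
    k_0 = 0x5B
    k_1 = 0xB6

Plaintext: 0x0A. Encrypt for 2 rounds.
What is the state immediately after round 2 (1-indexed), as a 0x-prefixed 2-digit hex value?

0x9C

s_0 = plaintext = 0x0A
s_1 = Round(s_0, k_0) = 0xA9
s_2 = Round(s_1, k_1) = 0x9C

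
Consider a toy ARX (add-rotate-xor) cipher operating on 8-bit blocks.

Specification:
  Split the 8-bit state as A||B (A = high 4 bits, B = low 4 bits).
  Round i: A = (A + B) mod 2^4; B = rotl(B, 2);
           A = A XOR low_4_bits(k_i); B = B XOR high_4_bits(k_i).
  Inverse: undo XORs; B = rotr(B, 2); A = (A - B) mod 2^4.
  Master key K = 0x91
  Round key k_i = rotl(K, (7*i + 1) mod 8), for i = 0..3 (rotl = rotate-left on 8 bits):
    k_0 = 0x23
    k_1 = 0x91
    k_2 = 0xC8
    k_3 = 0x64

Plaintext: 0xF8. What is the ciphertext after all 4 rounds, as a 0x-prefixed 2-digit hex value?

s_0 = plaintext = 0xF8
s_1 = Round(s_0, k_0) = 0x40
s_2 = Round(s_1, k_1) = 0x59
s_3 = Round(s_2, k_2) = 0x6A
s_4 = Round(s_3, k_3) = 0x4C

0x4C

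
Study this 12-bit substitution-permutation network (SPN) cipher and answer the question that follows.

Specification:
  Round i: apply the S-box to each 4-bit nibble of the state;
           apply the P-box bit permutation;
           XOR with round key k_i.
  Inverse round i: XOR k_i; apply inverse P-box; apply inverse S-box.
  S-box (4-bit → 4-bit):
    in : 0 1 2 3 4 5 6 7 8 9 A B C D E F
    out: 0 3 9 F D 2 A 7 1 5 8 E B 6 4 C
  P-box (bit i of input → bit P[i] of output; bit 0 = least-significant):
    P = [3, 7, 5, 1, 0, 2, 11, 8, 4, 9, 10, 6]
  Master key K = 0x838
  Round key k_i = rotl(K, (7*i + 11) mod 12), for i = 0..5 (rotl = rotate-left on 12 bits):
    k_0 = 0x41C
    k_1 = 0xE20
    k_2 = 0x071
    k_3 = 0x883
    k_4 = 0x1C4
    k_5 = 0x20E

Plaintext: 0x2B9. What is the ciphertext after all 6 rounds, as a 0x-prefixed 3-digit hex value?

0xC9F

s_0 = plaintext = 0x2B9
s_1 = Round(s_0, k_0) = 0xD60
s_2 = Round(s_1, k_1) = 0x924
s_3 = Round(s_2, k_2) = 0x54A
s_4 = Round(s_3, k_3) = 0x380
s_5 = Round(s_4, k_4) = 0x795
s_6 = Round(s_5, k_5) = 0xC9F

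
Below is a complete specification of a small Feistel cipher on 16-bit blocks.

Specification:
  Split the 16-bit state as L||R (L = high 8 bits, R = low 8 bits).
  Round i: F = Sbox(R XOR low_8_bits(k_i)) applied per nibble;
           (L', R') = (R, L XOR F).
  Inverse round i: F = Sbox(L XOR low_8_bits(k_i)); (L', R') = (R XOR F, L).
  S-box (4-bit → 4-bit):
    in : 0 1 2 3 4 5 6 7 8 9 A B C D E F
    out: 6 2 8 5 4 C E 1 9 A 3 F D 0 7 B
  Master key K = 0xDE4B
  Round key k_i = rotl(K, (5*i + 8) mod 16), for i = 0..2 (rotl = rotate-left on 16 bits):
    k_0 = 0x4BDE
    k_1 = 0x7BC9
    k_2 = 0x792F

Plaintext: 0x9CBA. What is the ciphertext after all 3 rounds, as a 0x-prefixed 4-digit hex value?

0x4899

s_0 = plaintext = 0x9CBA
s_1 = Round(s_0, k_0) = 0xBA78
s_2 = Round(s_1, k_1) = 0x7848
s_3 = Round(s_2, k_2) = 0x4899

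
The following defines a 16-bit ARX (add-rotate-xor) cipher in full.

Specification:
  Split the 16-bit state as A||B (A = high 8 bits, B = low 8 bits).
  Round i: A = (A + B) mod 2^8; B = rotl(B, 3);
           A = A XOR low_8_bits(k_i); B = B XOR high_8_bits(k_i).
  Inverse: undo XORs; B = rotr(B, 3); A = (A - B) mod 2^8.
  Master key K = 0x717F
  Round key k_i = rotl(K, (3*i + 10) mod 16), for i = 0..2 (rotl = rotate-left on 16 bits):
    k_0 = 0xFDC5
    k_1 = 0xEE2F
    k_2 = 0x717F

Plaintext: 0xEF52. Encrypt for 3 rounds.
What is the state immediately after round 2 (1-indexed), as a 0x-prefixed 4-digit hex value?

s_0 = plaintext = 0xEF52
s_1 = Round(s_0, k_0) = 0x846F
s_2 = Round(s_1, k_1) = 0xDC95
s_3 = Round(s_2, k_2) = 0x0EDD

0xDC95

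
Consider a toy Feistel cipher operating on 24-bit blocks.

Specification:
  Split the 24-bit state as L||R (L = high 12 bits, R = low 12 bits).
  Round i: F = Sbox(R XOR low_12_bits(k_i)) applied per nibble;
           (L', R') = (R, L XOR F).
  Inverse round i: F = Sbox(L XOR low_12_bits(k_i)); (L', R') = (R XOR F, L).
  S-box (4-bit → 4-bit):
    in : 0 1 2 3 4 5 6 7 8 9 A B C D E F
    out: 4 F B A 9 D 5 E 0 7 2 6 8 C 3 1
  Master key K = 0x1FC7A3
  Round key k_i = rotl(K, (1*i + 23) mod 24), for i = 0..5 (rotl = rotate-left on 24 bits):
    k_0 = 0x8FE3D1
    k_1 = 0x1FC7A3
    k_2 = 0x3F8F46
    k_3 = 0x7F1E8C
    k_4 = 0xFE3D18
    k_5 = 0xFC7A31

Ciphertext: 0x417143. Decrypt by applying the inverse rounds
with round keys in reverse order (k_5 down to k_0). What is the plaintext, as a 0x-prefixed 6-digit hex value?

s_0 = ciphertext = 0x417143
s_1 = InvRound(s_0, k_5) = 0x2F6417
s_2 = InvRound(s_1, k_4) = 0x5242F6
s_3 = InvRound(s_2, k_3) = 0x4D6524
s_4 = InvRound(s_3, k_2) = 0x3504D6
s_5 = InvRound(s_4, k_1) = 0xDCC350
s_6 = InvRound(s_5, k_0) = 0x0ACDCC

0x0ACDCC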